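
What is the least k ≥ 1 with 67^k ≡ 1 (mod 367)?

183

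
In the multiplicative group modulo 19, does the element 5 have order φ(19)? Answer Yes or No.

No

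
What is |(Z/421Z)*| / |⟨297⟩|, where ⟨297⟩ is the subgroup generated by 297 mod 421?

4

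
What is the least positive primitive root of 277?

5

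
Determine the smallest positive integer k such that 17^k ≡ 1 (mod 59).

29

ord(17) | φ(59) = 59 − 1 = 58 = 2 · 29.
Divisors of 58: 1, 2, 29, 58.
Check 17^d mod 59 for each divisor in increasing order:
17^1 ≡ 17
17^2 ≡ 53
17^29 ≡ 1
Hence ord(17) = 29.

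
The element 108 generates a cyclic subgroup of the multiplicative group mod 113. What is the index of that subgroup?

Since 108 ∈ (Z/113Z)^×, its order divides φ(113) = 113 − 1 = 112 = 2^4 · 7.
Divisors of 112: 1, 2, 4, 7, 8, 14, 16, 28, 56, 112.
Evaluate successive powers at the divisors of 112:
108^1 ≡ 108 (mod 113)
108^2 ≡ 25 (mod 113)
108^4 ≡ 60 (mod 113)
108^7 ≡ 71 (mod 113)
108^8 ≡ 97 (mod 113)
108^14 ≡ 69 (mod 113)
108^16 ≡ 30 (mod 113)
108^28 ≡ 15 (mod 113)
108^56 ≡ 112 (mod 113)
108^112 ≡ 1 (mod 113) ✓
So ord_113(108) = 112, hence |⟨108⟩| = 112.
[(Z/113Z)^× : ⟨108⟩] = 112/112 = 1.

1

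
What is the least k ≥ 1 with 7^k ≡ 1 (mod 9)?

3

By Lagrange's theorem, ord_9(7) divides φ(9) = φ(3^2) = 3·(3−1) = 6 = 2 · 3.
Divisors of 6: 1, 2, 3, 6.
Test each divisor d:
7^1 ≡ 7 (mod 9)
7^2 ≡ 4 (mod 9)
7^3 ≡ 1 (mod 9) ✓
The smallest such exponent is 3, so the order of 7 is 3.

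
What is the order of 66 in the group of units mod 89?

Since 66 ∈ (Z/89Z)^×, its order divides φ(89) = 89 − 1 = 88 = 2^3 · 11.
Divisors of 88: 1, 2, 4, 8, 11, 22, 44, 88.
Evaluate successive powers at the divisors of 88:
66^1 ≡ 66 (mod 89)
66^2 ≡ 84 (mod 89)
66^4 ≡ 25 (mod 89)
66^8 ≡ 2 (mod 89)
66^11 ≡ 52 (mod 89)
66^22 ≡ 34 (mod 89)
66^44 ≡ 88 (mod 89)
66^88 ≡ 1 (mod 89) ✓
Therefore the multiplicative order of 66 modulo 89 is 88.

88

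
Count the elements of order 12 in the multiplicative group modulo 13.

4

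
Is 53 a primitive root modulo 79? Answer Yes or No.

φ(79) = 79 − 1 = 78 = 2 · 3 · 13.
An element g generates (Z/79Z)^× iff g^(78/q) ≢ 1 (mod 79) for each prime q ∈ {2, 3, 13}.
53^39 ≡ 78 (mod 79)  [q = 2: ≢ 1 ✓]
53^26 ≡ 55 (mod 79)  [q = 3: ≢ 1 ✓]
53^6 ≡ 22 (mod 79)  [q = 13: ≢ 1 ✓]
All checks pass, so 53 has order 78 and is a primitive root modulo 79.

Yes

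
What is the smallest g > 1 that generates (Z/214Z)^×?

5

φ(214) = φ(2)·φ(107) = 1·106 = 106 = 2 · 53.
Test candidates g = 2, 3, … against the prime factors q ∈ {2, 53} of φ(214): g is a generator iff g^(106/q) ≢ 1 for every such q.
g = 2: gcd(2, 214) = 2 > 1, not a unit — skip.
g = 3: 3^53 ≡ 1 — hits 1, so not a primitive root.
g = 4: gcd(4, 214) = 2 > 1, not a unit — skip.
g = 5: 5^53 ≡ 213; 5^2 ≡ 25 — none is 1, so 5 is a primitive root.
So 5 is the smallest generator of (Z/214Z)^×.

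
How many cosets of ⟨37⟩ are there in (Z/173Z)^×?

2

The order of 37 must divide φ(173) = 173 − 1 = 172 = 2^2 · 43.
Divisors of 172: 1, 2, 4, 43, 86, 172.
Test each divisor d:
37^1 ≡ 37
37^2 ≡ 158
37^4 ≡ 52
37^43 ≡ 172
37^86 ≡ 1
So ord_173(37) = 86, hence |⟨37⟩| = 86.
The index is φ(173) / ord(37) = 172 / 86 = 2.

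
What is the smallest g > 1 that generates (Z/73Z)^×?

5

φ(73) = 73 − 1 = 72 = 2^3 · 3^2.
g is a primitive root iff g^(72/q) ≢ 1 (mod 73) for each prime q ∈ {2, 3}.
g = 2: 2^36 ≡ 1 — hits 1, so not a primitive root.
g = 3: 3^36 ≡ 1 — hits 1, so not a primitive root.
g = 4: 4^36 ≡ 1 — hits 1, so not a primitive root.
g = 5: 5^36 ≡ 72; 5^24 ≡ 8 — none is 1, so 5 is a primitive root.
The smallest primitive root modulo 73 is 5.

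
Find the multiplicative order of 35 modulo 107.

By Lagrange's theorem, ord_107(35) divides φ(107) = 107 − 1 = 106 = 2 · 53.
Divisors of 106: 1, 2, 53, 106.
Check 35^d mod 107 for each divisor in increasing order:
35^1 ≡ 35 (mod 107)
35^2 ≡ 48 (mod 107)
35^53 ≡ 1 (mod 107) ✓
Therefore the multiplicative order of 35 modulo 107 is 53.

53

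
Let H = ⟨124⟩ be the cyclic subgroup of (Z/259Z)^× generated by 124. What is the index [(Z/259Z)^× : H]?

The order of 124 must divide φ(259) = φ(7·37) = (7−1)·(37−1) = 6·36 = 216 = 2^3 · 3^3.
Divisors of 216: 1, 2, 3, 4, 6, 8, 9, 12, 18, 24, 27, 36, 54, 72, 108, 216.
Test each divisor d:
124^1 ≡ 124 (mod 259)
124^2 ≡ 95 (mod 259)
124^3 ≡ 125 (mod 259)
124^4 ≡ 219 (mod 259)
124^6 ≡ 85 (mod 259)
124^8 ≡ 46 (mod 259)
124^9 ≡ 6 (mod 259)
124^12 ≡ 232 (mod 259)
124^18 ≡ 36 (mod 259)
124^24 ≡ 211 (mod 259)
124^27 ≡ 216 (mod 259)
124^36 ≡ 1 (mod 259) ✓
So ord_259(124) = 36, hence |⟨124⟩| = 36.
The index is φ(259) / ord(124) = 216 / 36 = 6.

6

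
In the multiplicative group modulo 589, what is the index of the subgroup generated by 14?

6

The order of 14 must divide φ(589) = φ(19·31) = (19−1)·(31−1) = 18·30 = 540 = 2^2 · 3^3 · 5.
Divisors of 540: 1, 2, 3, 4, 5, 6, 9, 10, 12, 15, 18, 20, 27, 30, 36, 45, 54, 60, 90, 108, 135, 180, 270, 540.
Test each divisor d:
14^1 ≡ 14
14^2 ≡ 196
14^3 ≡ 388
14^4 ≡ 131
14^5 ≡ 67
14^6 ≡ 349
14^9 ≡ 531
14^10 ≡ 366
14^12 ≡ 467
14^15 ≡ 373
14^18 ≡ 419
14^20 ≡ 253
14^27 ≡ 436
14^30 ≡ 125
14^36 ≡ 39
14^45 ≡ 94
14^54 ≡ 438
14^60 ≡ 311
14^90 ≡ 1
The order of 14 is 90, so the subgroup it generates has 90 elements.
The index is φ(589) / ord(14) = 540 / 90 = 6.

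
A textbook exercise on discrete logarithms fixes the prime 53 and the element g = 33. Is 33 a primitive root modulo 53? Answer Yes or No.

Yes

φ(53) = 53 − 1 = 52 = 2^2 · 13.
It suffices to check that the order of 33 is not a proper divisor of 52: compute 33^(52/q) for q ∈ {2, 13}.
33^26 ≡ 52 (mod 53)  [q = 2: ≢ 1 ✓]
33^4 ≡ 46 (mod 53)  [q = 13: ≢ 1 ✓]
Every test exponent gives a nontrivial residue, hence 33 generates the full group.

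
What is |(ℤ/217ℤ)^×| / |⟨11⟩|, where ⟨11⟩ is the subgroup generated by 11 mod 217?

Since 11 ∈ (Z/217Z)^×, its order divides φ(217) = φ(7·31) = (7−1)·(31−1) = 6·30 = 180 = 2^2 · 3^2 · 5.
Divisors of 180: 1, 2, 3, 4, 5, 6, 9, 10, 12, 15, 18, 20, 30, 36, 45, 60, 90, 180.
Compute 11^d (mod 217) for the divisors d until we hit 1:
11^1 ≡ 11 (mod 217)
11^2 ≡ 121 (mod 217)
11^3 ≡ 29 (mod 217)
11^4 ≡ 102 (mod 217)
11^5 ≡ 37 (mod 217)
11^6 ≡ 190 (mod 217)
11^9 ≡ 85 (mod 217)
11^10 ≡ 67 (mod 217)
11^12 ≡ 78 (mod 217)
11^15 ≡ 92 (mod 217)
11^18 ≡ 64 (mod 217)
11^20 ≡ 149 (mod 217)
11^30 ≡ 1 (mod 217) ✓
So ord_217(11) = 30, hence |⟨11⟩| = 30.
Index = |(Z/217Z)^×| / |⟨11⟩| = 180 / 30 = 6.

6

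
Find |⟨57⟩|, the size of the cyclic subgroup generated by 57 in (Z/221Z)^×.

16

Since 57 ∈ (Z/221Z)^×, its order divides φ(221) = φ(13·17) = (13−1)·(17−1) = 12·16 = 192 = 2^6 · 3.
Divisors of 192: 1, 2, 3, 4, 6, 8, 12, 16, 24, 32, 48, 64, 96, 192.
Evaluate successive powers at the divisors of 192:
57^1 ≡ 57 (mod 221)
57^2 ≡ 155 (mod 221)
57^3 ≡ 216 (mod 221)
57^4 ≡ 157 (mod 221)
57^6 ≡ 25 (mod 221)
57^8 ≡ 118 (mod 221)
57^12 ≡ 183 (mod 221)
57^16 ≡ 1 (mod 221) ✓
The smallest such exponent is 16, so the order of 57 is 16.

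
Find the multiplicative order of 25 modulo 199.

33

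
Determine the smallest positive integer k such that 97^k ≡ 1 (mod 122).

Since 97 ∈ (Z/122Z)^×, its order divides φ(122) = φ(2)·φ(61) = 1·60 = 60 = 2^2 · 3 · 5.
Divisors of 60: 1, 2, 3, 4, 5, 6, 10, 12, 15, 20, 30, 60.
Test each divisor d:
97^1 ≡ 97
97^2 ≡ 15
97^3 ≡ 113
97^4 ≡ 103
97^5 ≡ 109
97^6 ≡ 81
97^10 ≡ 47
97^12 ≡ 95
97^15 ≡ 121
97^20 ≡ 13
97^30 ≡ 1
The smallest such exponent is 30, so the order of 97 is 30.

30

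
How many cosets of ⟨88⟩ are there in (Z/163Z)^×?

2

By Lagrange's theorem, ord_163(88) divides φ(163) = 163 − 1 = 162 = 2 · 3^4.
Divisors of 162: 1, 2, 3, 6, 9, 18, 27, 54, 81, 162.
Evaluate successive powers at the divisors of 162:
88^1 ≡ 88
88^2 ≡ 83
88^3 ≡ 132
88^6 ≡ 146
88^9 ≡ 38
88^18 ≡ 140
88^27 ≡ 104
88^54 ≡ 58
88^81 ≡ 1
Thus |⟨88⟩| = ord(88) = 81.
The index is φ(163) / ord(88) = 162 / 81 = 2.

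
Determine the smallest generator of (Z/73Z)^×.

φ(73) = 73 − 1 = 72 = 2^3 · 3^2.
g is a primitive root iff g^(72/q) ≢ 1 (mod 73) for each prime q ∈ {2, 3}.
g = 2: 2^36 ≡ 1 — hits 1, so not a primitive root.
g = 3: 3^36 ≡ 1 — hits 1, so not a primitive root.
g = 4: 4^36 ≡ 1 — hits 1, so not a primitive root.
g = 5: 5^36 ≡ 72; 5^24 ≡ 8 — none is 1, so 5 is a primitive root.
The smallest primitive root modulo 73 is 5.

5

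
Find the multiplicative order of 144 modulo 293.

146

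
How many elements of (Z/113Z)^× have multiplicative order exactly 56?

φ(113) = 113 − 1 = 112 = 2^4 · 7.
Since (Z/113Z)^× is cyclic of order 112, the number of elements of order d is φ(d) when d | 112 and 0 otherwise.
56 = 2^3 · 7 divides 112, and φ(56) = 24.

24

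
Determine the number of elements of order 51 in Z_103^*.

φ(103) = 103 − 1 = 102 = 2 · 3 · 17.
Since (Z/103Z)^× is cyclic of order 102, the number of elements of order d is φ(d) when d | 102 and 0 otherwise.
51 = 3 · 17 divides 102, and φ(51) = 32.

32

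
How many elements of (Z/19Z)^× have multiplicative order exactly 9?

6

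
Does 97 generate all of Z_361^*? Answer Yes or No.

φ(361) = φ(19^2) = 19·(19−1) = 342 = 2 · 3^2 · 19.
Test 97^(342/q) mod 361 for each prime factor q of 342:
97^171 ≡ 360 (mod 361)  [q = 2: ≢ 1 ✓]
97^114 ≡ 292 (mod 361)  [q = 3: ≢ 1 ✓]
97^18 ≡ 191 (mod 361)  [q = 19: ≢ 1 ✓]
All checks pass, so 97 has order 342 and is a primitive root modulo 361.

Yes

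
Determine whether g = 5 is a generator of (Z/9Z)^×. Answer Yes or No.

Yes

φ(9) = φ(3^2) = 3·(3−1) = 6 = 2 · 3.
Test 5^(6/q) mod 9 for each prime factor q of 6:
5^3 ≡ 8 (mod 9)  [q = 2: ≢ 1 ✓]
5^2 ≡ 7 (mod 9)  [q = 3: ≢ 1 ✓]
None equal 1, so ord_9(5) = 6: 5 is a primitive root.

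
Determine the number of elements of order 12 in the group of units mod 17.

0

φ(17) = 17 − 1 = 16 = 2^4.
(Z/17Z)^× is cyclic (|G| = 16); a cyclic group of order m has exactly φ(d) elements of each order d | m, and none otherwise.
Since 12 ∤ 16, the count is 0.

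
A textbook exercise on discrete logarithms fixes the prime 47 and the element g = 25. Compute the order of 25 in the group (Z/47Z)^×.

By Lagrange's theorem, ord_47(25) divides φ(47) = 47 − 1 = 46 = 2 · 23.
Divisors of 46: 1, 2, 23, 46.
Test each divisor d:
25^1 ≡ 25 (mod 47)
25^2 ≡ 14 (mod 47)
25^23 ≡ 1 (mod 47) ✓
The smallest such exponent is 23, so the order of 25 is 23.

23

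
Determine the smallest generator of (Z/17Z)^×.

3

φ(17) = 17 − 1 = 16 = 2^4.
g is a primitive root iff g^(16/q) ≢ 1 (mod 17) for each prime q ∈ {2}.
g = 2: 2^8 ≡ 1 — hits 1, so not a primitive root.
g = 3: 3^8 ≡ 16 — none is 1, so 3 is a primitive root.
Hence the least primitive root of 17 is 3.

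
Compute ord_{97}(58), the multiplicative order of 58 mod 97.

By Lagrange's theorem, ord_97(58) divides φ(97) = 97 − 1 = 96 = 2^5 · 3.
Divisors of 96: 1, 2, 3, 4, 6, 8, 12, 16, 24, 32, 48, 96.
Compute 58^d (mod 97) for the divisors d until we hit 1:
58^1 ≡ 58 (mod 97)
58^2 ≡ 66 (mod 97)
58^3 ≡ 45 (mod 97)
58^4 ≡ 88 (mod 97)
58^6 ≡ 85 (mod 97)
58^8 ≡ 81 (mod 97)
58^12 ≡ 47 (mod 97)
58^16 ≡ 62 (mod 97)
58^24 ≡ 75 (mod 97)
58^32 ≡ 61 (mod 97)
58^48 ≡ 96 (mod 97)
58^96 ≡ 1 (mod 97) ✓
Therefore the multiplicative order of 58 modulo 97 is 96.

96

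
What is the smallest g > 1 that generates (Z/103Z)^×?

5

φ(103) = 103 − 1 = 102 = 2 · 3 · 17.
Test candidates g = 2, 3, … against the prime factors q ∈ {2, 3, 17} of φ(103): g is a generator iff g^(102/q) ≢ 1 for every such q.
g = 2: 2^51 ≡ 1 — hits 1, so not a primitive root.
g = 3: 3^51 ≡ 102; 3^34 ≡ 1 — hits 1, so not a primitive root.
g = 4: 4^51 ≡ 1 — hits 1, so not a primitive root.
g = 5: 5^51 ≡ 102; 5^34 ≡ 56; 5^6 ≡ 72 — none is 1, so 5 is a primitive root.
Hence the least primitive root of 103 is 5.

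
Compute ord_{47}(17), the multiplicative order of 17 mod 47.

23

The order of 17 must divide φ(47) = 47 − 1 = 46 = 2 · 23.
Divisors of 46: 1, 2, 23, 46.
Test each divisor d:
17^1 ≡ 17
17^2 ≡ 7
17^23 ≡ 1
Hence ord(17) = 23.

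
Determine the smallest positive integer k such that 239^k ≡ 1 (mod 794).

By Lagrange's theorem, ord_794(239) divides φ(794) = φ(2)·φ(397) = 1·396 = 396 = 2^2 · 3^2 · 11.
Divisors of 396: 1, 2, 3, 4, 6, 9, 11, 12, 18, 22, 33, 36, 44, 66, 99, 132, 198, 396.
Evaluate successive powers at the divisors of 396:
239^1 ≡ 239 (mod 794)
239^2 ≡ 747 (mod 794)
239^3 ≡ 677 (mod 794)
239^4 ≡ 621 (mod 794)
239^6 ≡ 191 (mod 794)
239^9 ≡ 679 (mod 794)
239^11 ≡ 641 (mod 794)
239^12 ≡ 751 (mod 794)
239^18 ≡ 521 (mod 794)
239^22 ≡ 383 (mod 794)
239^33 ≡ 157 (mod 794)
239^36 ≡ 687 (mod 794)
239^44 ≡ 593 (mod 794)
239^66 ≡ 35 (mod 794)
239^99 ≡ 731 (mod 794)
239^132 ≡ 431 (mod 794)
239^198 ≡ 793 (mod 794)
239^396 ≡ 1 (mod 794) ✓
Therefore the multiplicative order of 239 modulo 794 is 396.

396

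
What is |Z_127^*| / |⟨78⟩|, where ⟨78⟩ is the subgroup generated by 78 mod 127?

1

Since 78 ∈ (Z/127Z)^×, its order divides φ(127) = 127 − 1 = 126 = 2 · 3^2 · 7.
Divisors of 126: 1, 2, 3, 6, 7, 9, 14, 18, 21, 42, 63, 126.
Evaluate successive powers at the divisors of 126:
78^1 ≡ 78 (mod 127)
78^2 ≡ 115 (mod 127)
78^3 ≡ 80 (mod 127)
78^6 ≡ 50 (mod 127)
78^7 ≡ 90 (mod 127)
78^9 ≡ 63 (mod 127)
78^14 ≡ 99 (mod 127)
78^18 ≡ 32 (mod 127)
78^21 ≡ 20 (mod 127)
78^42 ≡ 19 (mod 127)
78^63 ≡ 126 (mod 127)
78^126 ≡ 1 (mod 127) ✓
The order of 78 is 126, so the subgroup it generates has 126 elements.
Index = |(Z/127Z)^×| / |⟨78⟩| = 126 / 126 = 1.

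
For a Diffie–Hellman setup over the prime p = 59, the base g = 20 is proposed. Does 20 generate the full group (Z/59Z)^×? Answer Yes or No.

No

φ(59) = 59 − 1 = 58 = 2 · 29.
20 is a primitive root mod 59 iff 20^(φ(59)/q) ≢ 1 for every prime q | φ(59), i.e. q ∈ {2, 29}.
20^29 ≡ 1 (mod 59)  [q = 2: ≡ 1 ✗]
20^2 ≡ 46 (mod 59)  [q = 29: ≢ 1 ✓]
The check at q = 2 fails, so 20 generates a proper subgroup.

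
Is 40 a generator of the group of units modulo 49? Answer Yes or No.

φ(49) = φ(7^2) = 7·(7−1) = 42 = 2 · 3 · 7.
It suffices to check that the order of 40 is not a proper divisor of 42: compute 40^(42/q) for q ∈ {2, 3, 7}.
40^21 ≡ 48 (mod 49)  [q = 2: ≢ 1 ✓]
40^14 ≡ 18 (mod 49)  [q = 3: ≢ 1 ✓]
40^6 ≡ 36 (mod 49)  [q = 7: ≢ 1 ✓]
All checks pass, so 40 has order 42 and is a primitive root modulo 49.

Yes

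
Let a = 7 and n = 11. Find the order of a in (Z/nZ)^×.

10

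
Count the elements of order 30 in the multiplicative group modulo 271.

φ(271) = 271 − 1 = 270 = 2 · 3^3 · 5.
In a cyclic group of order 270, there are φ(d) elements of order d for each divisor d of 270, and zero for non-divisors.
30 = 2 · 3 · 5 divides 270, and φ(30) = 8.

8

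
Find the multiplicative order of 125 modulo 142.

ord(125) | φ(142) = φ(2)·φ(71) = 1·70 = 70 = 2 · 5 · 7.
Divisors of 70: 1, 2, 5, 7, 10, 14, 35, 70.
Check 125^d mod 142 for each divisor in increasing order:
125^1 ≡ 125 (mod 142)
125^2 ≡ 5 (mod 142)
125^5 ≡ 1 (mod 142) ✓
The smallest such exponent is 5, so the order of 125 is 5.

5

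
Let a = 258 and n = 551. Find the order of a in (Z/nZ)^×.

84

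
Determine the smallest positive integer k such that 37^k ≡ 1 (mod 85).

The order of 37 must divide φ(85) = φ(5·17) = (5−1)·(17−1) = 4·16 = 64 = 2^6.
Divisors of 64: 1, 2, 4, 8, 16, 32, 64.
Test each divisor d:
37^1 ≡ 37 (mod 85)
37^2 ≡ 9 (mod 85)
37^4 ≡ 81 (mod 85)
37^8 ≡ 16 (mod 85)
37^16 ≡ 1 (mod 85) ✓
So ord_85(37) = 16.

16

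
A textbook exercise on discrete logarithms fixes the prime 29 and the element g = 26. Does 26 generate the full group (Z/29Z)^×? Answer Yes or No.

φ(29) = 29 − 1 = 28 = 2^2 · 7.
It suffices to check that the order of 26 is not a proper divisor of 28: compute 26^(28/q) for q ∈ {2, 7}.
26^14 ≡ 28 (mod 29)  [q = 2: ≢ 1 ✓]
26^4 ≡ 23 (mod 29)  [q = 7: ≢ 1 ✓]
Every test exponent gives a nontrivial residue, hence 26 generates the full group.

Yes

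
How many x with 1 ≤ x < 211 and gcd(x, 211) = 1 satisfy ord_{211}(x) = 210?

φ(211) = 211 − 1 = 210 = 2 · 3 · 5 · 7.
In a cyclic group of order 210, there are φ(d) elements of order d for each divisor d of 210, and zero for non-divisors.
210 = 2 · 3 · 5 · 7 divides 210, and φ(210) = 48.

48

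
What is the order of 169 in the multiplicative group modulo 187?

By Lagrange's theorem, ord_187(169) divides φ(187) = φ(11·17) = (11−1)·(17−1) = 10·16 = 160 = 2^5 · 5.
Divisors of 160: 1, 2, 4, 5, 8, 10, 16, 20, 32, 40, 80, 160.
Evaluate successive powers at the divisors of 160:
169^1 ≡ 169 (mod 187)
169^2 ≡ 137 (mod 187)
169^4 ≡ 69 (mod 187)
169^5 ≡ 67 (mod 187)
169^8 ≡ 86 (mod 187)
169^10 ≡ 1 (mod 187) ✓
Hence ord(169) = 10.

10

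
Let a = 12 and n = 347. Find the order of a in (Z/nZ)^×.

173

By Lagrange's theorem, ord_347(12) divides φ(347) = 347 − 1 = 346 = 2 · 173.
Divisors of 346: 1, 2, 173, 346.
Compute 12^d (mod 347) for the divisors d until we hit 1:
12^1 ≡ 12 (mod 347)
12^2 ≡ 144 (mod 347)
12^173 ≡ 1 (mod 347) ✓
So ord_347(12) = 173.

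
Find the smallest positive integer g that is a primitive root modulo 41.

φ(41) = 41 − 1 = 40 = 2^3 · 5.
Test candidates g = 2, 3, … against the prime factors q ∈ {2, 5} of φ(41): g is a generator iff g^(40/q) ≢ 1 for every such q.
g = 2: 2^20 ≡ 1 — hits 1, so not a primitive root.
g = 3: 3^20 ≡ 40; 3^8 ≡ 1 — hits 1, so not a primitive root.
g = 4: 4^20 ≡ 1 — hits 1, so not a primitive root.
g = 5: 5^20 ≡ 1 — hits 1, so not a primitive root.
g = 6: 6^20 ≡ 40; 6^8 ≡ 10 — none is 1, so 6 is a primitive root.
Hence the least primitive root of 41 is 6.

6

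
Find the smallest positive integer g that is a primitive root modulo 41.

6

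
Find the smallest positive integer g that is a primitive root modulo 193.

φ(193) = 193 − 1 = 192 = 2^6 · 3.
Test candidates g = 2, 3, … against the prime factors q ∈ {2, 3} of φ(193): g is a generator iff g^(192/q) ≢ 1 for every such q.
g = 2: 2^96 ≡ 1 — hits 1, so not a primitive root.
g = 3: 3^96 ≡ 1 — hits 1, so not a primitive root.
g = 4: 4^96 ≡ 1 — hits 1, so not a primitive root.
g = 5: 5^96 ≡ 192; 5^64 ≡ 84 — none is 1, so 5 is a primitive root.
Hence the least primitive root of 193 is 5.

5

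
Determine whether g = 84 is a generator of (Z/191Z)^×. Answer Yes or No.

No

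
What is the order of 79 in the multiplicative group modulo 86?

3

By Lagrange's theorem, ord_86(79) divides φ(86) = φ(2)·φ(43) = 1·42 = 42 = 2 · 3 · 7.
Divisors of 42: 1, 2, 3, 6, 7, 14, 21, 42.
Test each divisor d:
79^1 ≡ 79
79^2 ≡ 49
79^3 ≡ 1
Therefore the multiplicative order of 79 modulo 86 is 3.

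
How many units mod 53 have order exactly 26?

φ(53) = 53 − 1 = 52 = 2^2 · 13.
Since (Z/53Z)^× is cyclic of order 52, the number of elements of order d is φ(d) when d | 52 and 0 otherwise.
26 = 2 · 13 divides 52, and φ(26) = 12.

12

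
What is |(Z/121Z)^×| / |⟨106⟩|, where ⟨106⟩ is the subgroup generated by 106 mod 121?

Since 106 ∈ (Z/121Z)^×, its order divides φ(121) = φ(11^2) = 11·(11−1) = 110 = 2 · 5 · 11.
Divisors of 110: 1, 2, 5, 10, 11, 22, 55, 110.
Evaluate successive powers at the divisors of 110:
106^1 ≡ 106
106^2 ≡ 104
106^5 ≡ 21
106^10 ≡ 78
106^11 ≡ 40
106^22 ≡ 27
106^55 ≡ 120
106^110 ≡ 1
The order of 106 is 110, so the subgroup it generates has 110 elements.
[(Z/121Z)^× : ⟨106⟩] = 110/110 = 1.

1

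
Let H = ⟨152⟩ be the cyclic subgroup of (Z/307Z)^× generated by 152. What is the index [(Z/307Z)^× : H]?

3

The order of 152 must divide φ(307) = 307 − 1 = 306 = 2 · 3^2 · 17.
Divisors of 306: 1, 2, 3, 6, 9, 17, 18, 34, 51, 102, 153, 306.
Compute 152^d (mod 307) for the divisors d until we hit 1:
152^1 ≡ 152 (mod 307)
152^2 ≡ 79 (mod 307)
152^3 ≡ 35 (mod 307)
152^6 ≡ 304 (mod 307)
152^9 ≡ 202 (mod 307)
152^17 ≡ 18 (mod 307)
152^18 ≡ 280 (mod 307)
152^34 ≡ 17 (mod 307)
152^51 ≡ 306 (mod 307)
152^102 ≡ 1 (mod 307) ✓
Thus |⟨152⟩| = ord(152) = 102.
The index is φ(307) / ord(152) = 306 / 102 = 3.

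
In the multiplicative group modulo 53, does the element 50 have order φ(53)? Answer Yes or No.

φ(53) = 53 − 1 = 52 = 2^2 · 13.
An element g generates (Z/53Z)^× iff g^(52/q) ≢ 1 (mod 53) for each prime q ∈ {2, 13}.
50^26 ≡ 52 (mod 53)  [q = 2: ≢ 1 ✓]
50^4 ≡ 28 (mod 53)  [q = 13: ≢ 1 ✓]
Every test exponent gives a nontrivial residue, hence 50 generates the full group.

Yes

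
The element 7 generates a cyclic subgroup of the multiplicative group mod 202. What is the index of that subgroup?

1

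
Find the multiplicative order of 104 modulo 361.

171

ord(104) | φ(361) = φ(19^2) = 19·(19−1) = 342 = 2 · 3^2 · 19.
Divisors of 342: 1, 2, 3, 6, 9, 18, 19, 38, 57, 114, 171, 342.
Compute 104^d (mod 361) for the divisors d until we hit 1:
104^1 ≡ 104 (mod 361)
104^2 ≡ 347 (mod 361)
104^3 ≡ 349 (mod 361)
104^6 ≡ 144 (mod 361)
104^9 ≡ 77 (mod 361)
104^18 ≡ 153 (mod 361)
104^19 ≡ 28 (mod 361)
104^38 ≡ 62 (mod 361)
104^57 ≡ 292 (mod 361)
104^114 ≡ 68 (mod 361)
104^171 ≡ 1 (mod 361) ✓
The smallest such exponent is 171, so the order of 104 is 171.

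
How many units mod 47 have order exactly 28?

0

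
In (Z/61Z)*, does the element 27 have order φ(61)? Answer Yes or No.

No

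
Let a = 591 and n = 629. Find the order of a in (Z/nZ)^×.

4

Since 591 ∈ (Z/629Z)^×, its order divides φ(629) = φ(17·37) = (17−1)·(37−1) = 16·36 = 576 = 2^6 · 3^2.
Divisors of 576: 1, 2, 3, 4, 6, 8, 9, 12, 16, 18, 24, 32, 36, 48, 64, 72, 96, 144, 192, 288, 576.
Check 591^d mod 629 for each divisor in increasing order:
591^1 ≡ 591 (mod 629)
591^2 ≡ 186 (mod 629)
591^3 ≡ 480 (mod 629)
591^4 ≡ 1 (mod 629) ✓
So ord_629(591) = 4.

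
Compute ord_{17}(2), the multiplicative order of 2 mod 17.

8

ord(2) | φ(17) = 17 − 1 = 16 = 2^4.
Divisors of 16: 1, 2, 4, 8, 16.
Compute 2^d (mod 17) for the divisors d until we hit 1:
2^1 ≡ 2 (mod 17)
2^2 ≡ 4 (mod 17)
2^4 ≡ 16 (mod 17)
2^8 ≡ 1 (mod 17) ✓
The smallest such exponent is 8, so the order of 2 is 8.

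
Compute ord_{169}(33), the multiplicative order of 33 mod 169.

The order of 33 must divide φ(169) = φ(13^2) = 13·(13−1) = 156 = 2^2 · 3 · 13.
Divisors of 156: 1, 2, 3, 4, 6, 12, 13, 26, 39, 52, 78, 156.
Evaluate successive powers at the divisors of 156:
33^1 ≡ 33 (mod 169)
33^2 ≡ 75 (mod 169)
33^3 ≡ 109 (mod 169)
33^4 ≡ 48 (mod 169)
33^6 ≡ 51 (mod 169)
33^12 ≡ 66 (mod 169)
33^13 ≡ 150 (mod 169)
33^26 ≡ 23 (mod 169)
33^39 ≡ 70 (mod 169)
33^52 ≡ 22 (mod 169)
33^78 ≡ 168 (mod 169)
33^156 ≡ 1 (mod 169) ✓
The smallest such exponent is 156, so the order of 33 is 156.

156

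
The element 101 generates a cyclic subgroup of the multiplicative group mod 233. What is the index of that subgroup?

2

ord(101) | φ(233) = 233 − 1 = 232 = 2^3 · 29.
Divisors of 232: 1, 2, 4, 8, 29, 58, 116, 232.
Compute 101^d (mod 233) for the divisors d until we hit 1:
101^1 ≡ 101 (mod 233)
101^2 ≡ 182 (mod 233)
101^4 ≡ 38 (mod 233)
101^8 ≡ 46 (mod 233)
101^29 ≡ 144 (mod 233)
101^58 ≡ 232 (mod 233)
101^116 ≡ 1 (mod 233) ✓
The order of 101 is 116, so the subgroup it generates has 116 elements.
Index = |(Z/233Z)^×| / |⟨101⟩| = 232 / 116 = 2.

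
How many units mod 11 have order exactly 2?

φ(11) = 11 − 1 = 10 = 2 · 5.
In a cyclic group of order 10, there are φ(d) elements of order d for each divisor d of 10, and zero for non-divisors.
2 | 10, and φ(2) = 2 − 1 = 1.

1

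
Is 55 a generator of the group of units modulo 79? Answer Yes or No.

No

φ(79) = 79 − 1 = 78 = 2 · 3 · 13.
It suffices to check that the order of 55 is not a proper divisor of 78: compute 55^(78/q) for q ∈ {2, 3, 13}.
55^39 ≡ 1 (mod 79)  [q = 2: ≡ 1 ✗]
55^26 ≡ 23 (mod 79)  [q = 3: ≢ 1 ✓]
55^6 ≡ 1 (mod 79)  [q = 13: ≡ 1 ✗]
Since 55^39 ≡ 1, the order of 55 divides 39 < 78, so 55 is not a primitive root.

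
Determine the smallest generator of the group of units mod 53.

2

φ(53) = 53 − 1 = 52 = 2^2 · 13.
g is a primitive root iff g^(52/q) ≢ 1 (mod 53) for each prime q ∈ {2, 13}.
g = 2: 2^26 ≡ 52; 2^4 ≡ 16 — none is 1, so 2 is a primitive root.
Hence the least primitive root of 53 is 2.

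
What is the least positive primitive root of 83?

φ(83) = 83 − 1 = 82 = 2 · 41.
Test candidates g = 2, 3, … against the prime factors q ∈ {2, 41} of φ(83): g is a generator iff g^(82/q) ≢ 1 for every such q.
g = 2: 2^41 ≡ 82; 2^2 ≡ 4 — none is 1, so 2 is a primitive root.
So 2 is the smallest generator of (Z/83Z)^×.

2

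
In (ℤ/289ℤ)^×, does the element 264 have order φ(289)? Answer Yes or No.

No

φ(289) = φ(17^2) = 17·(17−1) = 272 = 2^4 · 17.
264 is a primitive root mod 289 iff 264^(φ(289)/q) ≢ 1 for every prime q | φ(289), i.e. q ∈ {2, 17}.
264^136 ≡ 1 (mod 289)  [q = 2: ≡ 1 ✗]
264^16 ≡ 120 (mod 289)  [q = 17: ≢ 1 ✓]
264^136 ≡ 1 shows ord(264) | 136, strictly less than φ(289); not a primitive root.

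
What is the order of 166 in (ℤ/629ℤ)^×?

36

ord(166) | φ(629) = φ(17·37) = (17−1)·(37−1) = 16·36 = 576 = 2^6 · 3^2.
Divisors of 576: 1, 2, 3, 4, 6, 8, 9, 12, 16, 18, 24, 32, 36, 48, 64, 72, 96, 144, 192, 288, 576.
Evaluate successive powers at the divisors of 576:
166^1 ≡ 166 (mod 629)
166^2 ≡ 509 (mod 629)
166^3 ≡ 208 (mod 629)
166^4 ≡ 562 (mod 629)
166^6 ≡ 492 (mod 629)
166^8 ≡ 86 (mod 629)
166^9 ≡ 438 (mod 629)
166^12 ≡ 528 (mod 629)
166^16 ≡ 477 (mod 629)
166^18 ≡ 628 (mod 629)
166^24 ≡ 137 (mod 629)
166^32 ≡ 460 (mod 629)
166^36 ≡ 1 (mod 629) ✓
Hence ord(166) = 36.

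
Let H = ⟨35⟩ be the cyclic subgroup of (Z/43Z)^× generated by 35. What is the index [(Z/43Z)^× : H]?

Since 35 ∈ (Z/43Z)^×, its order divides φ(43) = 43 − 1 = 42 = 2 · 3 · 7.
Divisors of 42: 1, 2, 3, 6, 7, 14, 21, 42.
Compute 35^d (mod 43) for the divisors d until we hit 1:
35^1 ≡ 35
35^2 ≡ 21
35^3 ≡ 4
35^6 ≡ 16
35^7 ≡ 1
The order of 35 is 7, so the subgroup it generates has 7 elements.
[(Z/43Z)^× : ⟨35⟩] = 42/7 = 6.

6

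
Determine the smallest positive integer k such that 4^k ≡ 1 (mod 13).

ord(4) | φ(13) = 13 − 1 = 12 = 2^2 · 3.
Divisors of 12: 1, 2, 3, 4, 6, 12.
Test each divisor d:
4^1 ≡ 4 (mod 13)
4^2 ≡ 3 (mod 13)
4^3 ≡ 12 (mod 13)
4^4 ≡ 9 (mod 13)
4^6 ≡ 1 (mod 13) ✓
Hence ord(4) = 6.

6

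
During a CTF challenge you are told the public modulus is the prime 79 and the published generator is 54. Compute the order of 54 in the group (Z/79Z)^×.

78

The order of 54 must divide φ(79) = 79 − 1 = 78 = 2 · 3 · 13.
Divisors of 78: 1, 2, 3, 6, 13, 26, 39, 78.
Evaluate successive powers at the divisors of 78:
54^1 ≡ 54 (mod 79)
54^2 ≡ 72 (mod 79)
54^3 ≡ 17 (mod 79)
54^6 ≡ 52 (mod 79)
54^13 ≡ 24 (mod 79)
54^26 ≡ 23 (mod 79)
54^39 ≡ 78 (mod 79)
54^78 ≡ 1 (mod 79) ✓
Hence ord(54) = 78.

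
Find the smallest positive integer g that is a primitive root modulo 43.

3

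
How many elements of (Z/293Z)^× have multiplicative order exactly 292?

144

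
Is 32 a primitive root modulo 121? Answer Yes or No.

φ(121) = φ(11^2) = 11·(11−1) = 110 = 2 · 5 · 11.
It suffices to check that the order of 32 is not a proper divisor of 110: compute 32^(110/q) for q ∈ {2, 5, 11}.
32^55 ≡ 120 (mod 121)  [q = 2: ≢ 1 ✓]
32^22 ≡ 1 (mod 121)  [q = 5: ≡ 1 ✗]
32^10 ≡ 34 (mod 121)  [q = 11: ≢ 1 ✓]
Since 32^22 ≡ 1, the order of 32 divides 22 < 110, so 32 is not a primitive root.

No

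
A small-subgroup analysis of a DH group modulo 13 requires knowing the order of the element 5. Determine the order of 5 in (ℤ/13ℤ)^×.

4

The order of 5 must divide φ(13) = 13 − 1 = 12 = 2^2 · 3.
Divisors of 12: 1, 2, 3, 4, 6, 12.
Evaluate successive powers at the divisors of 12:
5^1 ≡ 5
5^2 ≡ 12
5^3 ≡ 8
5^4 ≡ 1
The smallest such exponent is 4, so the order of 5 is 4.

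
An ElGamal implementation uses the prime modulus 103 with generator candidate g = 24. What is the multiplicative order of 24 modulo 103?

34

The order of 24 must divide φ(103) = 103 − 1 = 102 = 2 · 3 · 17.
Divisors of 102: 1, 2, 3, 6, 17, 34, 51, 102.
Evaluate successive powers at the divisors of 102:
24^1 ≡ 24 (mod 103)
24^2 ≡ 61 (mod 103)
24^3 ≡ 22 (mod 103)
24^6 ≡ 72 (mod 103)
24^17 ≡ 102 (mod 103)
24^34 ≡ 1 (mod 103) ✓
So ord_103(24) = 34.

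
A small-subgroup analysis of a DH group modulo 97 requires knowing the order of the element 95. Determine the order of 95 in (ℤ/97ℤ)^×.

The order of 95 must divide φ(97) = 97 − 1 = 96 = 2^5 · 3.
Divisors of 96: 1, 2, 3, 4, 6, 8, 12, 16, 24, 32, 48, 96.
Test each divisor d:
95^1 ≡ 95 (mod 97)
95^2 ≡ 4 (mod 97)
95^3 ≡ 89 (mod 97)
95^4 ≡ 16 (mod 97)
95^6 ≡ 64 (mod 97)
95^8 ≡ 62 (mod 97)
95^12 ≡ 22 (mod 97)
95^16 ≡ 61 (mod 97)
95^24 ≡ 96 (mod 97)
95^32 ≡ 35 (mod 97)
95^48 ≡ 1 (mod 97) ✓
The smallest such exponent is 48, so the order of 95 is 48.

48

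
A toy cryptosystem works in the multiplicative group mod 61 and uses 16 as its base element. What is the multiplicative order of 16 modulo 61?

By Lagrange's theorem, ord_61(16) divides φ(61) = 61 − 1 = 60 = 2^2 · 3 · 5.
Divisors of 60: 1, 2, 3, 4, 5, 6, 10, 12, 15, 20, 30, 60.
Evaluate successive powers at the divisors of 60:
16^1 ≡ 16
16^2 ≡ 12
16^3 ≡ 9
16^4 ≡ 22
16^5 ≡ 47
16^6 ≡ 20
16^10 ≡ 13
16^12 ≡ 34
16^15 ≡ 1
So ord_61(16) = 15.

15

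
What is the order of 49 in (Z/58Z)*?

7

Since 49 ∈ (Z/58Z)^×, its order divides φ(58) = φ(2)·φ(29) = 1·28 = 28 = 2^2 · 7.
Divisors of 28: 1, 2, 4, 7, 14, 28.
Test each divisor d:
49^1 ≡ 49
49^2 ≡ 23
49^4 ≡ 7
49^7 ≡ 1
Hence ord(49) = 7.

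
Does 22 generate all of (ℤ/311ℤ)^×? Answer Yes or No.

Yes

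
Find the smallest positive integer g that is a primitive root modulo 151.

φ(151) = 151 − 1 = 150 = 2 · 3 · 5^2.
g is a primitive root iff g^(150/q) ≢ 1 (mod 151) for each prime q ∈ {2, 3, 5}.
g = 2: 2^75 ≡ 1 — hits 1, so not a primitive root.
g = 3: 3^75 ≡ 150; 3^50 ≡ 1 — hits 1, so not a primitive root.
g = 4: 4^75 ≡ 1 — hits 1, so not a primitive root.
g = 5: 5^75 ≡ 1 — hits 1, so not a primitive root.
g = 6: 6^75 ≡ 150; 6^50 ≡ 32; 6^30 ≡ 59 — none is 1, so 6 is a primitive root.
Hence the least primitive root of 151 is 6.

6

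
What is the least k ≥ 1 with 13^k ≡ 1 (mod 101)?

The order of 13 must divide φ(101) = 101 − 1 = 100 = 2^2 · 5^2.
Divisors of 100: 1, 2, 4, 5, 10, 20, 25, 50, 100.
Evaluate successive powers at the divisors of 100:
13^1 ≡ 13 (mod 101)
13^2 ≡ 68 (mod 101)
13^4 ≡ 79 (mod 101)
13^5 ≡ 17 (mod 101)
13^10 ≡ 87 (mod 101)
13^20 ≡ 95 (mod 101)
13^25 ≡ 100 (mod 101)
13^50 ≡ 1 (mod 101) ✓
Therefore the multiplicative order of 13 modulo 101 is 50.

50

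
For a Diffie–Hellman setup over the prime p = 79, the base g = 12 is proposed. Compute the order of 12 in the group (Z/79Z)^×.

The order of 12 must divide φ(79) = 79 − 1 = 78 = 2 · 3 · 13.
Divisors of 78: 1, 2, 3, 6, 13, 26, 39, 78.
Test each divisor d:
12^1 ≡ 12
12^2 ≡ 65
12^3 ≡ 69
12^6 ≡ 21
12^13 ≡ 78
12^26 ≡ 1
The smallest such exponent is 26, so the order of 12 is 26.

26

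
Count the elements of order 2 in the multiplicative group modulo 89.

1

φ(89) = 89 − 1 = 88 = 2^3 · 11.
(Z/89Z)^× is cyclic (|G| = 88); a cyclic group of order m has exactly φ(d) elements of each order d | m, and none otherwise.
2 | 88, and φ(2) = 2 − 1 = 1.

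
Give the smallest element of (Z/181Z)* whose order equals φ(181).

2

φ(181) = 181 − 1 = 180 = 2^2 · 3^2 · 5.
Test candidates g = 2, 3, … against the prime factors q ∈ {2, 3, 5} of φ(181): g is a generator iff g^(180/q) ≢ 1 for every such q.
g = 2: 2^90 ≡ 180; 2^60 ≡ 48; 2^36 ≡ 59 — none is 1, so 2 is a primitive root.
Hence the least primitive root of 181 is 2.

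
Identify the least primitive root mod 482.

7

φ(482) = φ(2)·φ(241) = 1·240 = 240 = 2^4 · 3 · 5.
g is a primitive root iff g^(240/q) ≢ 1 (mod 482) for each prime q ∈ {2, 3, 5}.
g = 2: gcd(2, 482) = 2 > 1, not a unit — skip.
g = 3: 3^120 ≡ 1 — hits 1, so not a primitive root.
g = 4: gcd(4, 482) = 2 > 1, not a unit — skip.
g = 5: 5^120 ≡ 1 — hits 1, so not a primitive root.
g = 6: gcd(6, 482) = 2 > 1, not a unit — skip.
g = 7: 7^120 ≡ 481; 7^80 ≡ 15; 7^48 ≡ 91 — none is 1, so 7 is a primitive root.
The smallest primitive root modulo 482 is 7.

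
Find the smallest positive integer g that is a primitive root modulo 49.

φ(49) = φ(7^2) = 7·(7−1) = 42 = 2 · 3 · 7.
Test candidates g = 2, 3, … against the prime factors q ∈ {2, 3, 7} of φ(49): g is a generator iff g^(42/q) ≢ 1 for every such q.
g = 2: 2^21 ≡ 1 — hits 1, so not a primitive root.
g = 3: 3^21 ≡ 48; 3^14 ≡ 30; 3^6 ≡ 43 — none is 1, so 3 is a primitive root.
Hence the least primitive root of 49 is 3.

3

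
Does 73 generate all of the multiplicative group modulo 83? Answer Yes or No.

Yes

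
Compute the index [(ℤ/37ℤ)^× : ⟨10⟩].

12

By Lagrange's theorem, ord_37(10) divides φ(37) = 37 − 1 = 36 = 2^2 · 3^2.
Divisors of 36: 1, 2, 3, 4, 6, 9, 12, 18, 36.
Evaluate successive powers at the divisors of 36:
10^1 ≡ 10 (mod 37)
10^2 ≡ 26 (mod 37)
10^3 ≡ 1 (mod 37) ✓
Thus |⟨10⟩| = ord(10) = 3.
Index = |(Z/37Z)^×| / |⟨10⟩| = 36 / 3 = 12.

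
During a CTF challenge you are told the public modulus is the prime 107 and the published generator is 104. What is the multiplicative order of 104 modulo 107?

106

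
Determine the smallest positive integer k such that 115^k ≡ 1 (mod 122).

ord(115) | φ(122) = φ(2)·φ(61) = 1·60 = 60 = 2^2 · 3 · 5.
Divisors of 60: 1, 2, 3, 4, 5, 6, 10, 12, 15, 20, 30, 60.
Compute 115^d (mod 122) for the divisors d until we hit 1:
115^1 ≡ 115 (mod 122)
115^2 ≡ 49 (mod 122)
115^3 ≡ 23 (mod 122)
115^4 ≡ 83 (mod 122)
115^5 ≡ 29 (mod 122)
115^6 ≡ 41 (mod 122)
115^10 ≡ 109 (mod 122)
115^12 ≡ 95 (mod 122)
115^15 ≡ 111 (mod 122)
115^20 ≡ 47 (mod 122)
115^30 ≡ 121 (mod 122)
115^60 ≡ 1 (mod 122) ✓
So ord_122(115) = 60.

60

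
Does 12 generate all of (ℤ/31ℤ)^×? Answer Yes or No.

φ(31) = 31 − 1 = 30 = 2 · 3 · 5.
An element g generates (Z/31Z)^× iff g^(30/q) ≢ 1 (mod 31) for each prime q ∈ {2, 3, 5}.
12^15 ≡ 30 (mod 31)  [q = 2: ≢ 1 ✓]
12^10 ≡ 25 (mod 31)  [q = 3: ≢ 1 ✓]
12^6 ≡ 2 (mod 31)  [q = 5: ≢ 1 ✓]
Every test exponent gives a nontrivial residue, hence 12 generates the full group.

Yes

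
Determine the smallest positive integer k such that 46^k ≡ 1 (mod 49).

21

Since 46 ∈ (Z/49Z)^×, its order divides φ(49) = φ(7^2) = 7·(7−1) = 42 = 2 · 3 · 7.
Divisors of 42: 1, 2, 3, 6, 7, 14, 21, 42.
Evaluate successive powers at the divisors of 42:
46^1 ≡ 46 (mod 49)
46^2 ≡ 9 (mod 49)
46^3 ≡ 22 (mod 49)
46^6 ≡ 43 (mod 49)
46^7 ≡ 18 (mod 49)
46^14 ≡ 30 (mod 49)
46^21 ≡ 1 (mod 49) ✓
The smallest such exponent is 21, so the order of 46 is 21.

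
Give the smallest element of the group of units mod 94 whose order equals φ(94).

5

φ(94) = φ(2)·φ(47) = 1·46 = 46 = 2 · 23.
g is a primitive root iff g^(46/q) ≢ 1 (mod 94) for each prime q ∈ {2, 23}.
g = 2: gcd(2, 94) = 2 > 1, not a unit — skip.
g = 3: 3^23 ≡ 1 — hits 1, so not a primitive root.
g = 4: gcd(4, 94) = 2 > 1, not a unit — skip.
g = 5: 5^23 ≡ 93; 5^2 ≡ 25 — none is 1, so 5 is a primitive root.
Hence the least primitive root of 94 is 5.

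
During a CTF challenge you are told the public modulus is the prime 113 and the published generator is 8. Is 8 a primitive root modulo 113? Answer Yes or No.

φ(113) = 113 − 1 = 112 = 2^4 · 7.
An element g generates (Z/113Z)^× iff g^(112/q) ≢ 1 (mod 113) for each prime q ∈ {2, 7}.
8^56 ≡ 1 (mod 113)  [q = 2: ≡ 1 ✗]
8^16 ≡ 49 (mod 113)  [q = 7: ≢ 1 ✓]
8^56 ≡ 1 shows ord(8) | 56, strictly less than φ(113); not a primitive root.

No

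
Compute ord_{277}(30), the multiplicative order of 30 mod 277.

23

Since 30 ∈ (Z/277Z)^×, its order divides φ(277) = 277 − 1 = 276 = 2^2 · 3 · 23.
Divisors of 276: 1, 2, 3, 4, 6, 12, 23, 46, 69, 92, 138, 276.
Test each divisor d:
30^1 ≡ 30 (mod 277)
30^2 ≡ 69 (mod 277)
30^3 ≡ 131 (mod 277)
30^4 ≡ 52 (mod 277)
30^6 ≡ 264 (mod 277)
30^12 ≡ 169 (mod 277)
30^23 ≡ 1 (mod 277) ✓
Therefore the multiplicative order of 30 modulo 277 is 23.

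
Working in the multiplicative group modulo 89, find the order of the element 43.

88

ord(43) | φ(89) = 89 − 1 = 88 = 2^3 · 11.
Divisors of 88: 1, 2, 4, 8, 11, 22, 44, 88.
Evaluate successive powers at the divisors of 88:
43^1 ≡ 43 (mod 89)
43^2 ≡ 69 (mod 89)
43^4 ≡ 44 (mod 89)
43^8 ≡ 67 (mod 89)
43^11 ≡ 52 (mod 89)
43^22 ≡ 34 (mod 89)
43^44 ≡ 88 (mod 89)
43^88 ≡ 1 (mod 89) ✓
Therefore the multiplicative order of 43 modulo 89 is 88.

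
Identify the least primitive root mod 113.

3

φ(113) = 113 − 1 = 112 = 2^4 · 7.
Test candidates g = 2, 3, … against the prime factors q ∈ {2, 7} of φ(113): g is a generator iff g^(112/q) ≢ 1 for every such q.
g = 2: 2^56 ≡ 1 — hits 1, so not a primitive root.
g = 3: 3^56 ≡ 112; 3^16 ≡ 49 — none is 1, so 3 is a primitive root.
The smallest primitive root modulo 113 is 3.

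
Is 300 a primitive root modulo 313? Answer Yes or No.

φ(313) = 313 − 1 = 312 = 2^3 · 3 · 13.
300 is a primitive root mod 313 iff 300^(φ(313)/q) ≢ 1 for every prime q | φ(313), i.e. q ∈ {2, 3, 13}.
300^156 ≡ 1 (mod 313)  [q = 2: ≡ 1 ✗]
300^104 ≡ 214 (mod 313)  [q = 3: ≢ 1 ✓]
300^24 ≡ 58 (mod 313)  [q = 13: ≢ 1 ✓]
300^156 ≡ 1 shows ord(300) | 156, strictly less than φ(313); not a primitive root.

No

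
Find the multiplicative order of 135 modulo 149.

148

Since 135 ∈ (Z/149Z)^×, its order divides φ(149) = 149 − 1 = 148 = 2^2 · 37.
Divisors of 148: 1, 2, 4, 37, 74, 148.
Compute 135^d (mod 149) for the divisors d until we hit 1:
135^1 ≡ 135
135^2 ≡ 47
135^4 ≡ 123
135^37 ≡ 105
135^74 ≡ 148
135^148 ≡ 1
Hence ord(135) = 148.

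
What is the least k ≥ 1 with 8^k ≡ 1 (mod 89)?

11

ord(8) | φ(89) = 89 − 1 = 88 = 2^3 · 11.
Divisors of 88: 1, 2, 4, 8, 11, 22, 44, 88.
Evaluate successive powers at the divisors of 88:
8^1 ≡ 8 (mod 89)
8^2 ≡ 64 (mod 89)
8^4 ≡ 2 (mod 89)
8^8 ≡ 4 (mod 89)
8^11 ≡ 1 (mod 89) ✓
So ord_89(8) = 11.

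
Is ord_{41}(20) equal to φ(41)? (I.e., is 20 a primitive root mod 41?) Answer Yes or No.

φ(41) = 41 − 1 = 40 = 2^3 · 5.
Test 20^(40/q) mod 41 for each prime factor q of 40:
20^20 ≡ 1 (mod 41)  [q = 2: ≡ 1 ✗]
20^8 ≡ 37 (mod 41)  [q = 5: ≢ 1 ✓]
The check at q = 2 fails, so 20 generates a proper subgroup.

No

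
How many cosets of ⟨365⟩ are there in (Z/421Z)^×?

3

By Lagrange's theorem, ord_421(365) divides φ(421) = 421 − 1 = 420 = 2^2 · 3 · 5 · 7.
Divisors of 420: 1, 2, 3, 4, 5, 6, 7, 10, 12, 14, 15, 20, 21, 28, 30, 35, 42, 60, 70, 84, 105, 140, 210, 420.
Check 365^d mod 421 for each divisor in increasing order:
365^1 ≡ 365 (mod 421)
365^2 ≡ 189 (mod 421)
365^3 ≡ 362 (mod 421)
365^4 ≡ 357 (mod 421)
365^5 ≡ 216 (mod 421)
365^6 ≡ 113 (mod 421)
365^7 ≡ 408 (mod 421)
365^10 ≡ 346 (mod 421)
365^12 ≡ 139 (mod 421)
365^14 ≡ 169 (mod 421)
365^15 ≡ 219 (mod 421)
365^20 ≡ 152 (mod 421)
365^21 ≡ 329 (mod 421)
365^28 ≡ 354 (mod 421)
365^30 ≡ 388 (mod 421)
365^35 ≡ 29 (mod 421)
365^42 ≡ 44 (mod 421)
365^60 ≡ 247 (mod 421)
365^70 ≡ 420 (mod 421)
365^84 ≡ 252 (mod 421)
365^105 ≡ 392 (mod 421)
365^140 ≡ 1 (mod 421) ✓
Thus |⟨365⟩| = ord(365) = 140.
The index is φ(421) / ord(365) = 420 / 140 = 3.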